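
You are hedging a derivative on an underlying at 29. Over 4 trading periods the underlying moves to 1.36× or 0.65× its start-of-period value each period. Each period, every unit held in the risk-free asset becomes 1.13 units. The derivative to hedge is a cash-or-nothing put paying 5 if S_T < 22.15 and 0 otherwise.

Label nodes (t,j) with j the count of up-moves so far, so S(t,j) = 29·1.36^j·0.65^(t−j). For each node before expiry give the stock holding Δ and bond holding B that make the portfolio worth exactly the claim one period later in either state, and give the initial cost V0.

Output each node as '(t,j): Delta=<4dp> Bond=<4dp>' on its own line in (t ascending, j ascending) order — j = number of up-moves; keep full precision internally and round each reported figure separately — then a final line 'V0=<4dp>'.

No-arbitrage ⇒ martingale measure with p* = (R−d)/(u−d) = 0.6761.
Payoff layer (t=4): V(4,0)=5.0000, V(4,1)=5.0000, V(4,2)=0.0000, V(4,3)=0.0000, V(4,4)=0.0000
Node (3,0) S=7.9641: V=(p*·5.0000+(1−p*)·5.0000)/1.13=4.4248; Δ=(5.0000−5.0000)/(10.8312−5.1767)=0.0000; B=V−Δ·S=4.4248
Node (3,1) S=16.6634: V=(p*·0.0000+(1−p*)·5.0000)/1.13=1.4334; Δ=(0.0000−5.0000)/(22.6622−10.8312)=-0.4226; B=V−Δ·S=8.4756
Node (3,2) S=34.8650: V=(p*·0.0000+(1−p*)·0.0000)/1.13=0.0000; Δ=(0.0000−0.0000)/(47.4163−22.6622)=0.0000; B=V−Δ·S=0.0000
Node (3,3) S=72.9482: V=(p*·0.0000+(1−p*)·0.0000)/1.13=0.0000; Δ=(0.0000−0.0000)/(99.2096−47.4163)=0.0000; B=V−Δ·S=0.0000
Node (2,0) S=12.2525: V=(p*·1.4334+(1−p*)·4.4248)/1.13=2.1260; Δ=(1.4334−4.4248)/(16.6634−7.9641)=-0.3439; B=V−Δ·S=6.3393
Node (2,1) S=25.6360: V=(p*·0.0000+(1−p*)·1.4334)/1.13=0.4109; Δ=(0.0000−1.4334)/(34.8650−16.6634)=-0.0788; B=V−Δ·S=2.4298
Node (2,2) S=53.6384: V=(p*·0.0000+(1−p*)·0.0000)/1.13=0.0000; Δ=(0.0000−0.0000)/(72.9482−34.8650)=0.0000; B=V−Δ·S=0.0000
Node (1,0) S=18.8500: V=(p*·0.4109+(1−p*)·2.1260)/1.13=0.8553; Δ=(0.4109−2.1260)/(25.6360−12.2525)=-0.1282; B=V−Δ·S=3.2710
Node (1,1) S=39.4400: V=(p*·0.0000+(1−p*)·0.4109)/1.13=0.1178; Δ=(0.0000−0.4109)/(53.6384−25.6360)=-0.0147; B=V−Δ·S=0.6966
Node (0,0) S=29.0000: V=(p*·0.1178+(1−p*)·0.8553)/1.13=0.3157; Δ=(0.1178−0.8553)/(39.4400−18.8500)=-0.0358; B=V−Δ·S=1.3544
Root portfolio cost Δ·29+B reproduces V0=0.3157.

(0,0): Delta=-0.0358 Bond=1.3544
(1,0): Delta=-0.1282 Bond=3.2710
(1,1): Delta=-0.0147 Bond=0.6966
(2,0): Delta=-0.3439 Bond=6.3393
(2,1): Delta=-0.0788 Bond=2.4298
(2,2): Delta=0.0000 Bond=0.0000
(3,0): Delta=0.0000 Bond=4.4248
(3,1): Delta=-0.4226 Bond=8.4756
(3,2): Delta=0.0000 Bond=0.0000
(3,3): Delta=0.0000 Bond=0.0000
V0=0.3157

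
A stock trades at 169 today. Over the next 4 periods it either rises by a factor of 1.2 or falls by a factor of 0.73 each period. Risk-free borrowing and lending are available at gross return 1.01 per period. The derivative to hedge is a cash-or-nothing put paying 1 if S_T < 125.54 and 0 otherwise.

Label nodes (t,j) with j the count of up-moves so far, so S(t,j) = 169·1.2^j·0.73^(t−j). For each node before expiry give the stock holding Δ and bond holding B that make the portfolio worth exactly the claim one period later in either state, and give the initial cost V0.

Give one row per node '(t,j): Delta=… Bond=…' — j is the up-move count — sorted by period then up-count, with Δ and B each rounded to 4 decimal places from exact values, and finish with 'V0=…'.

Since d<R<u, set p* = (R−d)/(u−d) = 0.5957; price each node as the discounted p*-expectation of its children.
At expiry t=4: V(4,0)=1.0000, V(4,1)=1.0000, V(4,2)=0.0000, V(4,3)=0.0000, V(4,4)=0.0000
Node (3,0) S=65.7439: V=(p*·1.0000+(1−p*)·1.0000)/1.01=0.9901; Δ=(1.0000−1.0000)/(78.8926−47.9930)=0.0000; B=V−Δ·S=0.9901
Node (3,1) S=108.0721: V=(p*·0.0000+(1−p*)·1.0000)/1.01=0.4003; Δ=(0.0000−1.0000)/(129.6865−78.8926)=-0.0197; B=V−Δ·S=2.5279
Node (3,2) S=177.6528: V=(p*·0.0000+(1−p*)·0.0000)/1.01=0.0000; Δ=(0.0000−0.0000)/(213.1834−129.6865)=0.0000; B=V−Δ·S=0.0000
Node (3,3) S=292.0320: V=(p*·0.0000+(1−p*)·0.0000)/1.01=0.0000; Δ=(0.0000−0.0000)/(350.4384−213.1834)=0.0000; B=V−Δ·S=0.0000
Node (2,0) S=90.0601: V=(p*·0.4003+(1−p*)·0.9901)/1.01=0.6324; Δ=(0.4003−0.9901)/(108.0721−65.7439)=-0.0139; B=V−Δ·S=1.8874
Node (2,1) S=148.0440: V=(p*·0.0000+(1−p*)·0.4003)/1.01=0.1602; Δ=(0.0000−0.4003)/(177.6528−108.0721)=-0.0058; B=V−Δ·S=1.0118
Node (2,2) S=243.3600: V=(p*·0.0000+(1−p*)·0.0000)/1.01=0.0000; Δ=(0.0000−0.0000)/(292.0320−177.6528)=0.0000; B=V−Δ·S=0.0000
Node (1,0) S=123.3700: V=(p*·0.1602+(1−p*)·0.6324)/1.01=0.3476; Δ=(0.1602−0.6324)/(148.0440−90.0601)=-0.0081; B=V−Δ·S=1.3522
Node (1,1) S=202.8000: V=(p*·0.0000+(1−p*)·0.1602)/1.01=0.0641; Δ=(0.0000−0.1602)/(243.3600−148.0440)=-0.0017; B=V−Δ·S=0.4050
Node (0,0) S=169.0000: V=(p*·0.0641+(1−p*)·0.3476)/1.01=0.1770; Δ=(0.0641−0.3476)/(202.8000−123.3700)=-0.0036; B=V−Δ·S=0.7801
Root portfolio cost Δ·169+B reproduces V0=0.1770.

(0,0): Delta=-0.0036 Bond=0.7801
(1,0): Delta=-0.0081 Bond=1.3522
(1,1): Delta=-0.0017 Bond=0.4050
(2,0): Delta=-0.0139 Bond=1.8874
(2,1): Delta=-0.0058 Bond=1.0118
(2,2): Delta=0.0000 Bond=0.0000
(3,0): Delta=0.0000 Bond=0.9901
(3,1): Delta=-0.0197 Bond=2.5279
(3,2): Delta=0.0000 Bond=0.0000
(3,3): Delta=0.0000 Bond=0.0000
V0=0.1770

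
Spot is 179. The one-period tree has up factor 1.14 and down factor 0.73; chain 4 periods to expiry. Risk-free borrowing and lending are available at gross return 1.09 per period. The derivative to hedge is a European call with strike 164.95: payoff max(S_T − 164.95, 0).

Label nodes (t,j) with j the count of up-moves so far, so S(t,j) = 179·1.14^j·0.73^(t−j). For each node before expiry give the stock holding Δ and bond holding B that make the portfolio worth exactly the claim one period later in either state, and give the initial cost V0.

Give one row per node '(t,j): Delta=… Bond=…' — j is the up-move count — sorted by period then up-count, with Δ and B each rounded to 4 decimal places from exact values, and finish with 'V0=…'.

Under the risk-neutral measure, an up-move has probability p* = (R−d)/(u−d) = 0.8780 and values discount at R = 1.09.
Payoff layer (t=4): V(4,0)=0.0000, V(4,1)=0.0000, V(4,2)=0.0000, V(4,3)=28.6434, V(4,4)=137.3739
Node (3,0) S=69.6340: V=(p*·0.0000+(1−p*)·0.0000)/1.09=0.0000; Δ=(0.0000−0.0000)/(79.3828−50.8329)=0.0000; B=V−Δ·S=0.0000
Node (3,1) S=108.7436: V=(p*·0.0000+(1−p*)·0.0000)/1.09=0.0000; Δ=(0.0000−0.0000)/(123.9677−79.3828)=0.0000; B=V−Δ·S=0.0000
Node (3,2) S=169.8187: V=(p*·28.6434+(1−p*)·0.0000)/1.09=23.0736; Δ=(28.6434−0.0000)/(193.5934−123.9677)=0.4114; B=V−Δ·S=-46.7882
Node (3,3) S=265.1964: V=(p*·137.3739+(1−p*)·28.6434)/1.09=113.8661; Δ=(137.3739−28.6434)/(302.3239−193.5934)=1.0000; B=V−Δ·S=-151.3303
Node (2,0) S=95.3891: V=(p*·0.0000+(1−p*)·0.0000)/1.09=0.0000; Δ=(0.0000−0.0000)/(108.7436−69.6340)=0.0000; B=V−Δ·S=0.0000
Node (2,1) S=148.9638: V=(p*·23.0736+(1−p*)·0.0000)/1.09=18.5870; Δ=(23.0736−0.0000)/(169.8187−108.7436)=0.3778; B=V−Δ·S=-37.6902
Node (2,2) S=232.6284: V=(p*·113.8661+(1−p*)·23.0736)/1.09=94.3063; Δ=(113.8661−23.0736)/(265.1964−169.8187)=0.9519; B=V−Δ·S=-127.1388
Node (1,0) S=130.6700: V=(p*·18.5870+(1−p*)·0.0000)/1.09=14.9727; Δ=(18.5870−0.0000)/(148.9638−95.3891)=0.3469; B=V−Δ·S=-30.3613
Node (1,1) S=204.0600: V=(p*·94.3063+(1−p*)·18.5870)/1.09=78.0479; Δ=(94.3063−18.5870)/(232.6284−148.9638)=0.9050; B=V−Δ·S=-106.6334
Node (0,0) S=179.0000: V=(p*·78.0479+(1−p*)·14.9727)/1.09=64.5466; Δ=(78.0479−14.9727)/(204.0600−130.6700)=0.8595; B=V−Δ·S=-89.2953
The time-0 hedge costs 64.5466, which is the no-arbitrage price.

(0,0): Delta=0.8595 Bond=-89.2953
(1,0): Delta=0.3469 Bond=-30.3613
(1,1): Delta=0.9050 Bond=-106.6334
(2,0): Delta=0.0000 Bond=0.0000
(2,1): Delta=0.3778 Bond=-37.6902
(2,2): Delta=0.9519 Bond=-127.1388
(3,0): Delta=0.0000 Bond=0.0000
(3,1): Delta=0.0000 Bond=0.0000
(3,2): Delta=0.4114 Bond=-46.7882
(3,3): Delta=1.0000 Bond=-151.3303
V0=64.5466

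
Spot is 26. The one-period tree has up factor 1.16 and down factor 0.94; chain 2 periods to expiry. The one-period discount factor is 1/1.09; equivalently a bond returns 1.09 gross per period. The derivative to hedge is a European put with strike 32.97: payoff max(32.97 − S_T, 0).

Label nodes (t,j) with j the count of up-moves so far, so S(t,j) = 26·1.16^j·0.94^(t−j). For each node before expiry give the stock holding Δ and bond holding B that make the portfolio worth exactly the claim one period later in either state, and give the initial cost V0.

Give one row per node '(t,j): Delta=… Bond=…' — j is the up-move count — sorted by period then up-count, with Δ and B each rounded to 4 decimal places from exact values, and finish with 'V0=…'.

(0,0): Delta=-0.7796 Bond=22.8079
(1,0): Delta=-1.0000 Bond=30.2477
(1,1): Delta=-0.6962 Bond=22.3467
V0=2.5388

The replicating-portfolio and risk-neutral prices coincide; use p* = (1.09−0.94)/(1.16−0.94) = 0.6818 for the latter.
Payoff layer (t=2): V(2,0)=9.9964, V(2,1)=4.6196, V(2,2)=0.0000
(1,0): S=24.4400. Δ = (V_up−V_dn)/(S_up−S_dn) = (4.6196−9.9964)/(28.3504−22.9736) = -1.0000. V = [p*·4.6196 + (1−p*)·9.9964]/1.09 = 5.8077. B = V − Δ·S = 30.2477.
(1,1): S=30.1600. Δ = (V_up−V_dn)/(S_up−S_dn) = (0.0000−4.6196)/(34.9856−28.3504) = -0.6962. V = [p*·0.0000 + (1−p*)·4.6196]/1.09 = 1.3485. B = V − Δ·S = 22.3467.
(0,0): S=26.0000. Δ = (V_up−V_dn)/(S_up−S_dn) = (1.3485−5.8077)/(30.1600−24.4400) = -0.7796. V = [p*·1.3485 + (1−p*)·5.8077]/1.09 = 2.5388. B = V − Δ·S = 22.8079.
Root portfolio cost Δ·26+B reproduces V0=2.5388.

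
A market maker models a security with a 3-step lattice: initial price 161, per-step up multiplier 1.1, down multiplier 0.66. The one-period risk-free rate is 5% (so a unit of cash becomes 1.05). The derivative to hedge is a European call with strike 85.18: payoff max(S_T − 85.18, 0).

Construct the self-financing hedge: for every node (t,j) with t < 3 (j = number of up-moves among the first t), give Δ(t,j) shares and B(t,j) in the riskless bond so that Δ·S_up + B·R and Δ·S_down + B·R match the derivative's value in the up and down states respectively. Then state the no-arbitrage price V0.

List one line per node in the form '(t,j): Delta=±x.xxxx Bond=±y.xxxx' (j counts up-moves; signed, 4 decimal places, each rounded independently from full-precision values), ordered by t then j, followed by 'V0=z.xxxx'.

(0,0): Delta=0.9742 Bond=-69.1358
(1,0): Delta=0.7835 Bond=-52.3312
(1,1): Delta=0.9888 Bond=-75.1903
(2,0): Delta=0.0000 Bond=0.0000
(2,1): Delta=0.8438 Bond=-61.9923
(2,2): Delta=1.0000 Bond=-81.1238
V0=87.7060

Under the risk-neutral measure, an up-move has probability p* = (R−d)/(u−d) = 0.8864 and values discount at R = 1.05.
Terminal payoffs: V(3,0)=0.0000, V(3,1)=0.0000, V(3,2)=43.3946, V(3,3)=129.1110
Node (2,0) S=70.1316: V=(p*·0.0000+(1−p*)·0.0000)/1.05=0.0000; Δ=(0.0000−0.0000)/(77.1448−46.2869)=0.0000; B=V−Δ·S=0.0000
Node (2,1) S=116.8860: V=(p*·43.3946+(1−p*)·0.0000)/1.05=36.6318; Δ=(43.3946−0.0000)/(128.5746−77.1448)=0.8438; B=V−Δ·S=-61.9923
Node (2,2) S=194.8100: V=(p*·129.1110+(1−p*)·43.3946)/1.05=113.6862; Δ=(129.1110−43.3946)/(214.2910−128.5746)=1.0000; B=V−Δ·S=-81.1238
Node (1,0) S=106.2600: V=(p*·36.6318+(1−p*)·0.0000)/1.05=30.9230; Δ=(36.6318−0.0000)/(116.8860−70.1316)=0.7835; B=V−Δ·S=-52.3312
Node (1,1) S=177.1000: V=(p*·113.6862+(1−p*)·36.6318)/1.05=99.9333; Δ=(113.6862−36.6318)/(194.8100−116.8860)=0.9888; B=V−Δ·S=-75.1903
Node (0,0) S=161.0000: V=(p*·99.9333+(1−p*)·30.9230)/1.05=87.7060; Δ=(99.9333−30.9230)/(177.1000−106.2600)=0.9742; B=V−Δ·S=-69.1358
Each (Δ,B) replicates both successor values, so the strategy is self-financing and V0 is arbitrage-free.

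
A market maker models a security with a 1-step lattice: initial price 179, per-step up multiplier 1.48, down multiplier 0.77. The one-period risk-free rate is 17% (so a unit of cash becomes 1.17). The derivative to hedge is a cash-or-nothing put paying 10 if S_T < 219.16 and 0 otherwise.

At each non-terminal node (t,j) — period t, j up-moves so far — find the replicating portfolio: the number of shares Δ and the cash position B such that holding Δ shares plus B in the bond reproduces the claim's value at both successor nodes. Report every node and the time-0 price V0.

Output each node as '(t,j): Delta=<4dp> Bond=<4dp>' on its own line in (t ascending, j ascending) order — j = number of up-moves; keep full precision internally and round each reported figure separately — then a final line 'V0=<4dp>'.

(0,0): Delta=-0.0787 Bond=17.8163
V0=3.7318

Risk-neutral probability p* = (R−d)/(u−d) = (1.17−0.77)/(1.48−0.77) = 0.5634.
Terminal payoffs: V(1,0)=10.0000, V(1,1)=0.0000
(0,0): S=179.0000. Δ = (V_up−V_dn)/(S_up−S_dn) = (0.0000−10.0000)/(264.9200−137.8300) = -0.0787. V = [p*·0.0000 + (1−p*)·10.0000]/1.17 = 3.7318. B = V − Δ·S = 17.8163.
Self-financing check: at every node Δ·S+B equals the discounted successor values.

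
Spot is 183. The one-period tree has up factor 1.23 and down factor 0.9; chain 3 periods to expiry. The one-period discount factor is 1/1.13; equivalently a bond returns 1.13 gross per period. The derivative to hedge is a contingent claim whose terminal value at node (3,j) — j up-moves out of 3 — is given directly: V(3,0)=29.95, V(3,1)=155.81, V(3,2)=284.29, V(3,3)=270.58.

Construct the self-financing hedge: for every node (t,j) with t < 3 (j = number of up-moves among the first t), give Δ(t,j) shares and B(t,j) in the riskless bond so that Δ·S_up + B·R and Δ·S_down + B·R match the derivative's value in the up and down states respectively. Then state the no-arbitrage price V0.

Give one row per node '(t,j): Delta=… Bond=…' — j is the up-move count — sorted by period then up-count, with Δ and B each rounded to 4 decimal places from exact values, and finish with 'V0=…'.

The replicating-portfolio and risk-neutral prices coincide; use p* = (1.13−0.9)/(1.23−0.9) = 0.6970 for the latter.
Payoff layer (t=3): V(3,0)=29.9500, V(3,1)=155.8100, V(3,2)=284.2900, V(3,3)=270.5800
  t=2,j=0: stock 148.2300 → up 182.3229 (V=155.8100), down 133.4070 (V=29.9500). Price 104.1333; hedge Δ=2.5730, bond B=-277.2607.
  t=2,j=1: stock 202.5810 → up 249.1746 (V=284.2900), down 182.3229 (V=155.8100). Price 217.1298; hedge Δ=1.9219, bond B=-172.2035.
  t=2,j=2: stock 276.8607 → up 340.5387 (V=270.5800), down 249.1746 (V=284.2900). Price 243.1279; hedge Δ=-0.1501, bond B=284.6734.
  t=1,j=0: stock 164.7000 → up 202.5810 (V=217.1298), down 148.2300 (V=104.1333). Price 161.8482; hedge Δ=2.0790, bond B=-180.5655.
  t=1,j=1: stock 225.0900 → up 276.8607 (V=243.1279), down 202.5810 (V=217.1298). Price 208.1856; hedge Δ=0.3500, bond B=129.4034.
  t=0,j=0: stock 183.0000 → up 225.0900 (V=208.1856), down 164.7000 (V=161.8482). Price 171.8088; hedge Δ=0.7673, bond B=31.3924.
Each (Δ,B) replicates both successor values, so the strategy is self-financing and V0 is arbitrage-free.

(0,0): Delta=0.7673 Bond=31.3924
(1,0): Delta=2.0790 Bond=-180.5655
(1,1): Delta=0.3500 Bond=129.4034
(2,0): Delta=2.5730 Bond=-277.2607
(2,1): Delta=1.9219 Bond=-172.2035
(2,2): Delta=-0.1501 Bond=284.6734
V0=171.8088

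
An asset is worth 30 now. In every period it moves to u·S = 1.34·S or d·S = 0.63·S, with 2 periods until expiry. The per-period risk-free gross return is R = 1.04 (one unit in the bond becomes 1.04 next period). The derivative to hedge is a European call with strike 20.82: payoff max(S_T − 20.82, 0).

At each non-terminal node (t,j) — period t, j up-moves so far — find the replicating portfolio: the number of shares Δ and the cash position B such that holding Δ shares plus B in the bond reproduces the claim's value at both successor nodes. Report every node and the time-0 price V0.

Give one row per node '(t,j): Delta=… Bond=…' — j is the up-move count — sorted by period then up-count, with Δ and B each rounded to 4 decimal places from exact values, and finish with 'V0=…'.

No-arbitrage ⇒ martingale measure with p* = (R−d)/(u−d) = 0.5775.
Terminal payoffs: V(2,0)=0.0000, V(2,1)=4.5060, V(2,2)=33.0480
Node (1,0) S=18.9000: V=(p*·4.5060+(1−p*)·0.0000)/1.04=2.5020; Δ=(4.5060−0.0000)/(25.3260−11.9070)=0.3358; B=V−Δ·S=-3.8445
Node (1,1) S=40.2000: V=(p*·33.0480+(1−p*)·4.5060)/1.04=20.1808; Δ=(33.0480−4.5060)/(53.8680−25.3260)=1.0000; B=V−Δ·S=-20.0192
Node (0,0) S=30.0000: V=(p*·20.1808+(1−p*)·2.5020)/1.04=12.2220; Δ=(20.1808−2.5020)/(40.2000−18.9000)=0.8300; B=V−Δ·S=-12.6777
Self-financing check: at every node Δ·S+B equals the discounted successor values.

(0,0): Delta=0.8300 Bond=-12.6777
(1,0): Delta=0.3358 Bond=-3.8445
(1,1): Delta=1.0000 Bond=-20.0192
V0=12.2220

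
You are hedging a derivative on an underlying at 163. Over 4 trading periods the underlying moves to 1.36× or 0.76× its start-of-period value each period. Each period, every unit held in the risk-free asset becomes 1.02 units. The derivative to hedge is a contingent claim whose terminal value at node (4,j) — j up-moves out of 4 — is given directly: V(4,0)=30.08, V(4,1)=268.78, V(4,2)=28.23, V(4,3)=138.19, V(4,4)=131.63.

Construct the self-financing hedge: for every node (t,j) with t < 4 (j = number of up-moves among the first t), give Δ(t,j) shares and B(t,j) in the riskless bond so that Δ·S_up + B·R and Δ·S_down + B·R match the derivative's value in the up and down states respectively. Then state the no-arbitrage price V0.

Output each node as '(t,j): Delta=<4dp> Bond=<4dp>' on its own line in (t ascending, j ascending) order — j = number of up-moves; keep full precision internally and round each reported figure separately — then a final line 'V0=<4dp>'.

The replicating-portfolio and risk-neutral prices coincide; use p* = (1.02−0.76)/(1.36−0.76) = 0.4333 for the latter.
Terminal values V(4,·): V(4,0)=30.0800, V(4,1)=268.7800, V(4,2)=28.2300, V(4,3)=138.1900, V(4,4)=131.6300
  t=3,j=0: stock 71.5531 → up 97.3122 (V=268.7800), down 54.3803 (V=30.0800). Price 130.8987; hedge Δ=5.5600, bond B=-266.9346.
  t=3,j=1: stock 128.0424 → up 174.1376 (V=28.2300), down 97.3122 (V=268.7800). Price 161.3154; hedge Δ=-3.1311, bond B=562.2320.
  t=3,j=2: stock 229.1284 → up 311.6147 (V=138.1900), down 174.1376 (V=28.2300). Price 74.3915; hedge Δ=0.7998, bond B=-108.8752.
  t=3,j=3: stock 410.0193 → up 557.6263 (V=131.6300), down 311.6147 (V=138.1900). Price 132.6935; hedge Δ=-0.0267, bond B=143.6268.
  t=2,j=0: stock 94.1488 → up 128.0424 (V=161.3154), down 71.5531 (V=130.8987). Price 141.2542; hedge Δ=0.5385, bond B=90.5597.
  t=2,j=1: stock 168.4768 → up 229.1284 (V=74.3915), down 128.0424 (V=161.3154). Price 121.2239; hedge Δ=-0.8599, bond B=266.0970.
  t=2,j=2: stock 301.4848 → up 410.0193 (V=132.6935), down 229.1284 (V=74.3915). Price 97.7017; hedge Δ=0.3223, bond B=0.5317.
  t=1,j=0: stock 123.8800 → up 168.4768 (V=121.2239), down 94.1488 (V=141.2542). Price 129.9749; hedge Δ=-0.2695, bond B=163.3587.
  t=1,j=1: stock 221.6800 → up 301.4848 (V=97.7017), down 168.4768 (V=121.2239). Price 108.8538; hedge Δ=-0.1768, bond B=148.0575.
  t=0,j=0: stock 163.0000 → up 221.6800 (V=108.8538), down 123.8800 (V=129.9749). Price 118.4534; hedge Δ=-0.2160, bond B=153.6551.
Self-financing check: at every node Δ·S+B equals the discounted successor values.

(0,0): Delta=-0.2160 Bond=153.6551
(1,0): Delta=-0.2695 Bond=163.3587
(1,1): Delta=-0.1768 Bond=148.0575
(2,0): Delta=0.5385 Bond=90.5597
(2,1): Delta=-0.8599 Bond=266.0970
(2,2): Delta=0.3223 Bond=0.5317
(3,0): Delta=5.5600 Bond=-266.9346
(3,1): Delta=-3.1311 Bond=562.2320
(3,2): Delta=0.7998 Bond=-108.8752
(3,3): Delta=-0.0267 Bond=143.6268
V0=118.4534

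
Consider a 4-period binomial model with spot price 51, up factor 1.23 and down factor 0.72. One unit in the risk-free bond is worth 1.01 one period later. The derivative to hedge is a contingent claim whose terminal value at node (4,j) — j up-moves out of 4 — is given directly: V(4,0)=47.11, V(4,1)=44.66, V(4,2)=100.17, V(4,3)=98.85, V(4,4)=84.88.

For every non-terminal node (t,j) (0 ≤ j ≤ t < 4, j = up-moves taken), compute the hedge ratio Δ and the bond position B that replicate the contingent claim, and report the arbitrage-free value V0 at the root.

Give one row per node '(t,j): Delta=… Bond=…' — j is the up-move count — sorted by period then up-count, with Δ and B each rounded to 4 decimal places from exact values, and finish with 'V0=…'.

Since d<R<u, set p* = (R−d)/(u−d) = 0.5686; price each node as the discounted p*-expectation of its children.
At expiry t=4: V(4,0)=47.1100, V(4,1)=44.6600, V(4,2)=100.1700, V(4,3)=98.8500, V(4,4)=84.8800
  t=3,j=0: stock 19.0356 → up 23.4138 (V=44.6600), down 13.7057 (V=47.1100). Price 45.2642; hedge Δ=-0.2524, bond B=50.0681.
  t=3,j=1: stock 32.5192 → up 39.9987 (V=100.1700), down 23.4138 (V=44.6600). Price 75.4698; hedge Δ=3.3470, bond B=-33.3733.
  t=3,j=2: stock 55.5537 → up 68.3310 (V=98.8500), down 39.9987 (V=100.1700). Price 98.4351; hedge Δ=-0.0466, bond B=101.0233.
  t=3,j=3: stock 94.9042 → up 116.7322 (V=84.8800), down 68.3310 (V=98.8500). Price 90.0062; hedge Δ=-0.2886, bond B=117.3984.
  t=2,j=0: stock 26.4384 → up 32.5192 (V=75.4698), down 19.0356 (V=45.2642). Price 61.8217; hedge Δ=2.2402, bond B=2.5951.
  t=2,j=1: stock 45.1656 → up 55.5537 (V=98.4351), down 32.5192 (V=75.4698). Price 87.6520; hedge Δ=0.9970, bond B=42.6221.
  t=2,j=2: stock 77.1579 → up 94.9042 (V=90.0062), down 55.5537 (V=98.4351). Price 92.7150; hedge Δ=-0.2142, bond B=109.2422.
  t=1,j=0: stock 36.7200 → up 45.1656 (V=87.6520), down 26.4384 (V=61.8217). Price 75.7520; hedge Δ=1.3793, bond B=25.1045.
  t=1,j=1: stock 62.7300 → up 77.1579 (V=92.7150), down 45.1656 (V=87.6520). Price 89.6346; hedge Δ=0.1583, bond B=79.7070.
  t=0,j=0: stock 51.0000 → up 62.7300 (V=89.6346), down 36.7200 (V=75.7520). Price 82.8179; hedge Δ=0.5337, bond B=55.5970.
Check: Δ(0,0)·S0 + B(0,0) = 82.8179 = V0.

(0,0): Delta=0.5337 Bond=55.5970
(1,0): Delta=1.3793 Bond=25.1045
(1,1): Delta=0.1583 Bond=79.7070
(2,0): Delta=2.2402 Bond=2.5951
(2,1): Delta=0.9970 Bond=42.6221
(2,2): Delta=-0.2142 Bond=109.2422
(3,0): Delta=-0.2524 Bond=50.0681
(3,1): Delta=3.3470 Bond=-33.3733
(3,2): Delta=-0.0466 Bond=101.0233
(3,3): Delta=-0.2886 Bond=117.3984
V0=82.8179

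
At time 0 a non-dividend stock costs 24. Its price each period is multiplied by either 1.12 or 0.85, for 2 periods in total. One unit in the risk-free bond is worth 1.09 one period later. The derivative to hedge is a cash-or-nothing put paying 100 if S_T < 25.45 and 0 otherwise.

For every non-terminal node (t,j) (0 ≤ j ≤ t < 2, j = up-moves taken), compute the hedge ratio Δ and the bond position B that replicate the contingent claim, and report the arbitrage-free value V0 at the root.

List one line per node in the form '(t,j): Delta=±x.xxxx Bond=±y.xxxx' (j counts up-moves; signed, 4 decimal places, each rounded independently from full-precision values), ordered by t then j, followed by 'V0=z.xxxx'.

(0,0): Delta=-12.5848 Bond=319.6998
(1,0): Delta=0.0000 Bond=91.7431
(1,1): Delta=-13.7787 Bond=380.5641
V0=17.6649

Since d<R<u, set p* = (R−d)/(u−d) = 0.8889; price each node as the discounted p*-expectation of its children.
At expiry t=2: V(2,0)=100.0000, V(2,1)=100.0000, V(2,2)=0.0000
  t=1,j=0: stock 20.4000 → up 22.8480 (V=100.0000), down 17.3400 (V=100.0000). Price 91.7431; hedge Δ=0.0000, bond B=91.7431.
  t=1,j=1: stock 26.8800 → up 30.1056 (V=0.0000), down 22.8480 (V=100.0000). Price 10.1937; hedge Δ=-13.7787, bond B=380.5641.
  t=0,j=0: stock 24.0000 → up 26.8800 (V=10.1937), down 20.4000 (V=91.7431). Price 17.6649; hedge Δ=-12.5848, bond B=319.6998.
Root portfolio cost Δ·24+B reproduces V0=17.6649.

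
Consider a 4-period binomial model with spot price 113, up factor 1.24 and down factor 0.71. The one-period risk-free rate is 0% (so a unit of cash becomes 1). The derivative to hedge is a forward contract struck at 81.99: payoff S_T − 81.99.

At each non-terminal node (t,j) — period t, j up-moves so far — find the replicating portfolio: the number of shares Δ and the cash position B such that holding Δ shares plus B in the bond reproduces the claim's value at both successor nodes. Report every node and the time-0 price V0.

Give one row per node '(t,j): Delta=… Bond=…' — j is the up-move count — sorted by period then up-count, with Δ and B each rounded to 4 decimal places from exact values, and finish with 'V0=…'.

(0,0): Delta=1.0000 Bond=-81.9900
(1,0): Delta=1.0000 Bond=-81.9900
(1,1): Delta=1.0000 Bond=-81.9900
(2,0): Delta=1.0000 Bond=-81.9900
(2,1): Delta=1.0000 Bond=-81.9900
(2,2): Delta=1.0000 Bond=-81.9900
(3,0): Delta=1.0000 Bond=-81.9900
(3,1): Delta=1.0000 Bond=-81.9900
(3,2): Delta=1.0000 Bond=-81.9900
(3,3): Delta=1.0000 Bond=-81.9900
V0=31.0100

Risk-neutral probability p* = (R−d)/(u−d) = (1−0.71)/(1.24−0.71) = 0.5472.
Payoff layer (t=4): V(4,0)=-53.2748, V(4,1)=-31.8395, V(4,2)=5.5968, V(4,3)=70.9784, V(4,4)=185.1662
Node (3,0) S=40.4439: V=(p*·-31.8395+(1−p*)·-53.2748)/1=-41.5461; Δ=(-31.8395−-53.2748)/(50.1505−28.7152)=1.0000; B=V−Δ·S=-81.9900
Node (3,1) S=70.6345: V=(p*·5.5968+(1−p*)·-31.8395)/1=-11.3555; Δ=(5.5968−-31.8395)/(87.5868−50.1505)=1.0000; B=V−Δ·S=-81.9900
Node (3,2) S=123.3616: V=(p*·70.9784+(1−p*)·5.5968)/1=41.3716; Δ=(70.9784−5.5968)/(152.9684−87.5868)=1.0000; B=V−Δ·S=-81.9900
Node (3,3) S=215.4485: V=(p*·185.1662+(1−p*)·70.9784)/1=133.4585; Δ=(185.1662−70.9784)/(267.1562−152.9684)=1.0000; B=V−Δ·S=-81.9900
Node (2,0) S=56.9633: V=(p*·-11.3555+(1−p*)·-41.5461)/1=-25.0267; Δ=(-11.3555−-41.5461)/(70.6345−40.4439)=1.0000; B=V−Δ·S=-81.9900
Node (2,1) S=99.4852: V=(p*·41.3716+(1−p*)·-11.3555)/1=17.4952; Δ=(41.3716−-11.3555)/(123.3616−70.6345)=1.0000; B=V−Δ·S=-81.9900
Node (2,2) S=173.7488: V=(p*·133.4585+(1−p*)·41.3716)/1=91.7588; Δ=(133.4585−41.3716)/(215.4485−123.3616)=1.0000; B=V−Δ·S=-81.9900
Node (1,0) S=80.2300: V=(p*·17.4952+(1−p*)·-25.0267)/1=-1.7600; Δ=(17.4952−-25.0267)/(99.4852−56.9633)=1.0000; B=V−Δ·S=-81.9900
Node (1,1) S=140.1200: V=(p*·91.7588+(1−p*)·17.4952)/1=58.1300; Δ=(91.7588−17.4952)/(173.7488−99.4852)=1.0000; B=V−Δ·S=-81.9900
Node (0,0) S=113.0000: V=(p*·58.1300+(1−p*)·-1.7600)/1=31.0100; Δ=(58.1300−-1.7600)/(140.1200−80.2300)=1.0000; B=V−Δ·S=-81.9900
The time-0 hedge costs 31.0100, which is the no-arbitrage price.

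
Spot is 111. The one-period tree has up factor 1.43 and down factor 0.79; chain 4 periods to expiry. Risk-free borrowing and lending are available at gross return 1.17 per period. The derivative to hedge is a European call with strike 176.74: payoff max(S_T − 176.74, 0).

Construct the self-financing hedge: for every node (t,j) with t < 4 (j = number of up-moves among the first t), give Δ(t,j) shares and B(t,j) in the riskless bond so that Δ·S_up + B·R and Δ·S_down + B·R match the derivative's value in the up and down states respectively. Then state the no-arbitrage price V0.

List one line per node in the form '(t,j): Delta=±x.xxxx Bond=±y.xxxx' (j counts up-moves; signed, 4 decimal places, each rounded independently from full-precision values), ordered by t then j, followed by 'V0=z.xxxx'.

The replicating-portfolio and risk-neutral prices coincide; use p* = (1.17−0.79)/(1.43−0.79) = 0.5937 for the latter.
Terminal payoffs: V(4,0)=0.0000, V(4,1)=0.0000, V(4,2)=0.0000, V(4,3)=79.6837, V(4,4)=287.4194
  t=3,j=0: stock 54.7273 → up 78.2601 (V=0.0000), down 43.2346 (V=0.0000). Price 0.0000; hedge Δ=0.0000, bond B=0.0000.
  t=3,j=1: stock 99.0634 → up 141.6607 (V=0.0000), down 78.2601 (V=0.0000). Price 0.0000; hedge Δ=0.0000, bond B=0.0000.
  t=3,j=2: stock 179.3173 → up 256.4237 (V=79.6837), down 141.6607 (V=0.0000). Price 40.4378; hedge Δ=0.6943, bond B=-84.0680.
  t=3,j=3: stock 324.5870 → up 464.1594 (V=287.4194), down 256.4237 (V=79.6837). Price 173.5271; hedge Δ=1.0000, bond B=-151.0598.
  t=2,j=0: stock 69.2751 → up 99.0634 (V=0.0000), down 54.7273 (V=0.0000). Price 0.0000; hedge Δ=0.0000, bond B=0.0000.
  t=2,j=1: stock 125.3967 → up 179.3173 (V=40.4378), down 99.0634 (V=0.0000). Price 20.5213; hedge Δ=0.5039, bond B=-42.6627.
  t=2,j=2: stock 226.9839 → up 324.5870 (V=173.5271), down 179.3173 (V=40.4378). Price 102.1022; hedge Δ=0.9162, bond B=-105.8499.
  t=1,j=0: stock 87.6900 → up 125.3967 (V=20.5213), down 69.2751 (V=0.0000). Price 10.4141; hedge Δ=0.3657, bond B=-21.6504.
  t=1,j=1: stock 158.7300 → up 226.9839 (V=102.1022), down 125.3967 (V=20.5213). Price 58.9401; hedge Δ=0.8031, bond B=-68.5300.
  t=0,j=0: stock 111.0000 → up 158.7300 (V=58.9401), down 87.6900 (V=10.4141). Price 33.5269; hedge Δ=0.6831, bond B=-42.2950.
Root portfolio cost Δ·111+B reproduces V0=33.5269.

(0,0): Delta=0.6831 Bond=-42.2950
(1,0): Delta=0.3657 Bond=-21.6504
(1,1): Delta=0.8031 Bond=-68.5300
(2,0): Delta=0.0000 Bond=0.0000
(2,1): Delta=0.5039 Bond=-42.6627
(2,2): Delta=0.9162 Bond=-105.8499
(3,0): Delta=0.0000 Bond=0.0000
(3,1): Delta=0.0000 Bond=0.0000
(3,2): Delta=0.6943 Bond=-84.0680
(3,3): Delta=1.0000 Bond=-151.0598
V0=33.5269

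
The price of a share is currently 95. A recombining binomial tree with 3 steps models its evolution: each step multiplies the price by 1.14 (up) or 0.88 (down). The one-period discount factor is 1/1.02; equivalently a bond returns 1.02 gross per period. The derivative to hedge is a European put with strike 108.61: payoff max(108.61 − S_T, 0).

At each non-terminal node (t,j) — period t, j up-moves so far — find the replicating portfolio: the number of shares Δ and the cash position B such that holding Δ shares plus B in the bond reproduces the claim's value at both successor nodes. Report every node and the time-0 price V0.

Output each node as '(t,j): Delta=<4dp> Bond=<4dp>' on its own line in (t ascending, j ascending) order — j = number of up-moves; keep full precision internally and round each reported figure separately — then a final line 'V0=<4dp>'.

(0,0): Delta=-0.6371 Bond=72.6135
(1,0): Delta=-0.9991 Bond=104.3285
(1,1): Delta=-0.3976 Bond=48.1263
(2,0): Delta=-1.0000 Bond=106.4804
(2,1): Delta=-0.9985 Bond=106.3591
(2,2): Delta=0.0000 Bond=0.0000
V0=12.0873

Under the risk-neutral measure, an up-move has probability p* = (R−d)/(u−d) = 0.5385 and values discount at R = 1.02.
At expiry t=3: V(3,0)=43.8702, V(3,1)=24.7425, V(3,2)=0.0000, V(3,3)=0.0000
Node (2,0) S=73.5680: V=(p*·24.7425+(1−p*)·43.8702)/1.02=32.9124; Δ=(24.7425−43.8702)/(83.8675−64.7398)=-1.0000; B=V−Δ·S=106.4804
Node (2,1) S=95.3040: V=(p*·0.0000+(1−p*)·24.7425)/1.02=11.1957; Δ=(0.0000−24.7425)/(108.6466−83.8675)=-0.9985; B=V−Δ·S=106.3591
Node (2,2) S=123.4620: V=(p*·0.0000+(1−p*)·0.0000)/1.02=0.0000; Δ=(0.0000−0.0000)/(140.7467−108.6466)=0.0000; B=V−Δ·S=0.0000
Node (1,0) S=83.6000: V=(p*·11.1957+(1−p*)·32.9124)/1.02=20.8027; Δ=(11.1957−32.9124)/(95.3040−73.5680)=-0.9991; B=V−Δ·S=104.3285
Node (1,1) S=108.3000: V=(p*·0.0000+(1−p*)·11.1957)/1.02=5.0659; Δ=(0.0000−11.1957)/(123.4620−95.3040)=-0.3976; B=V−Δ·S=48.1263
Node (0,0) S=95.0000: V=(p*·5.0659+(1−p*)·20.8027)/1.02=12.0873; Δ=(5.0659−20.8027)/(108.3000−83.6000)=-0.6371; B=V−Δ·S=72.6135
Check: Δ(0,0)·S0 + B(0,0) = 12.0873 = V0.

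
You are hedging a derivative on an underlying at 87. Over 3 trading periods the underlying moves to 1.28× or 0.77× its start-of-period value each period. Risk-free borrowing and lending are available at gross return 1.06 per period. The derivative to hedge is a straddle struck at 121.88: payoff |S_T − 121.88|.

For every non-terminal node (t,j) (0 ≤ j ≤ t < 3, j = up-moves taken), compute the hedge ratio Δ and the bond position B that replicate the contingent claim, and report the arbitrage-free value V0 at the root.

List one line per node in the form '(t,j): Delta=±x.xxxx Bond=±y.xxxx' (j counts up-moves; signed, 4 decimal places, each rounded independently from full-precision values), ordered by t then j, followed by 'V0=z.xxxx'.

No-arbitrage ⇒ martingale measure with p* = (R−d)/(u−d) = 0.5686.
Payoff layer (t=3): V(3,0)=82.1616, V(3,1)=55.8547, V(3,2)=12.1236, V(3,3)=60.5722
Node (2,0) S=51.5823: V=(p*·55.8547+(1−p*)·82.1616)/1.06=63.3988; Δ=(55.8547−82.1616)/(66.0253−39.7184)=-1.0000; B=V−Δ·S=114.9811
Node (2,1) S=85.7472: V=(p*·12.1236+(1−p*)·55.8547)/1.06=29.2339; Δ=(12.1236−55.8547)/(109.7564−66.0253)=-1.0000; B=V−Δ·S=114.9811
Node (2,2) S=142.5408: V=(p*·60.5722+(1−p*)·12.1236)/1.06=37.4272; Δ=(60.5722−12.1236)/(182.4522−109.7564)=0.6665; B=V−Δ·S=-57.5702
Node (1,0) S=66.9900: V=(p*·29.2339+(1−p*)·63.3988)/1.06=41.4828; Δ=(29.2339−63.3988)/(85.7472−51.5823)=-1.0000; B=V−Δ·S=108.4728
Node (1,1) S=111.3600: V=(p*·37.4272+(1−p*)·29.2339)/1.06=31.9744; Δ=(37.4272−29.2339)/(142.5408−85.7472)=0.1443; B=V−Δ·S=15.9092
Node (0,0) S=87.0000: V=(p*·31.9744+(1−p*)·41.4828)/1.06=34.0340; Δ=(31.9744−41.4828)/(111.3600−66.9900)=-0.2143; B=V−Δ·S=52.6779
The time-0 hedge costs 34.0340, which is the no-arbitrage price.

(0,0): Delta=-0.2143 Bond=52.6779
(1,0): Delta=-1.0000 Bond=108.4728
(1,1): Delta=0.1443 Bond=15.9092
(2,0): Delta=-1.0000 Bond=114.9811
(2,1): Delta=-1.0000 Bond=114.9811
(2,2): Delta=0.6665 Bond=-57.5702
V0=34.0340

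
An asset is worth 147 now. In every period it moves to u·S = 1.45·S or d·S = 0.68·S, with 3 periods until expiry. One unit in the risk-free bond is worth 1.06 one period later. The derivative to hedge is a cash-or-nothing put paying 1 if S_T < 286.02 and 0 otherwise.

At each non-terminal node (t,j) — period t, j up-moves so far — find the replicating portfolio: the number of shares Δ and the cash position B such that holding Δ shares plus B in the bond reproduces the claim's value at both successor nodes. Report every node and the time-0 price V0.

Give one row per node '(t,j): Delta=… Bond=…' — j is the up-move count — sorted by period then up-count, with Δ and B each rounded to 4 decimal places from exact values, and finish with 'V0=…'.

(0,0): Delta=-0.0019 Bond=1.0202
(1,0): Delta=0.0000 Bond=0.8900
(1,1): Delta=-0.0028 Bond=1.2779
(2,0): Delta=0.0000 Bond=0.9434
(2,1): Delta=0.0000 Bond=0.9434
(2,2): Delta=-0.0042 Bond=1.7765
V0=0.7387

No-arbitrage ⇒ martingale measure with p* = (R−d)/(u−d) = 0.4935.
Terminal values V(3,·): V(3,0)=1.0000, V(3,1)=1.0000, V(3,2)=1.0000, V(3,3)=0.0000
Node (2,0) S=67.9728: V=(p*·1.0000+(1−p*)·1.0000)/1.06=0.9434; Δ=(1.0000−1.0000)/(98.5606−46.2215)=0.0000; B=V−Δ·S=0.9434
Node (2,1) S=144.9420: V=(p*·1.0000+(1−p*)·1.0000)/1.06=0.9434; Δ=(1.0000−1.0000)/(210.1659−98.5606)=0.0000; B=V−Δ·S=0.9434
Node (2,2) S=309.0675: V=(p*·0.0000+(1−p*)·1.0000)/1.06=0.4778; Δ=(0.0000−1.0000)/(448.1479−210.1659)=-0.0042; B=V−Δ·S=1.7765
Node (1,0) S=99.9600: V=(p*·0.9434+(1−p*)·0.9434)/1.06=0.8900; Δ=(0.9434−0.9434)/(144.9420−67.9728)=0.0000; B=V−Δ·S=0.8900
Node (1,1) S=213.1500: V=(p*·0.4778+(1−p*)·0.9434)/1.06=0.6732; Δ=(0.4778−0.9434)/(309.0675−144.9420)=-0.0028; B=V−Δ·S=1.2779
Node (0,0) S=147.0000: V=(p*·0.6732+(1−p*)·0.8900)/1.06=0.7387; Δ=(0.6732−0.8900)/(213.1500−99.9600)=-0.0019; B=V−Δ·S=1.0202
Self-financing check: at every node Δ·S+B equals the discounted successor values.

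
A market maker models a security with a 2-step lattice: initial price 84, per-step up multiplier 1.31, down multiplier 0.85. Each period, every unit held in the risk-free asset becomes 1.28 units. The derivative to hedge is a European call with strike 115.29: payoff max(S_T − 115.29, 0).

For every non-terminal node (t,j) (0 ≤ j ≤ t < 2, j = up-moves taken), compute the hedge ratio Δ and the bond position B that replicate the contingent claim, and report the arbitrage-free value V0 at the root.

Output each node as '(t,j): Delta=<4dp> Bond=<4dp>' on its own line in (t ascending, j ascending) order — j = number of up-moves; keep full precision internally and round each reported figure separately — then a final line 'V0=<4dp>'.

(0,0): Delta=0.5455 Bond=-30.4288
(1,0): Delta=0.0000 Bond=0.0000
(1,1): Delta=0.5702 Bond=-41.6662
V0=15.3934

Risk-neutral probability p* = (R−d)/(u−d) = (1.28−0.85)/(1.31−0.85) = 0.9348.
Terminal payoffs: V(2,0)=0.0000, V(2,1)=0.0000, V(2,2)=28.8624
Node (1,0) S=71.4000: V=(p*·0.0000+(1−p*)·0.0000)/1.28=0.0000; Δ=(0.0000−0.0000)/(93.5340−60.6900)=0.0000; B=V−Δ·S=0.0000
Node (1,1) S=110.0400: V=(p*·28.8624+(1−p*)·0.0000)/1.28=21.0782; Δ=(28.8624−0.0000)/(144.1524−93.5340)=0.5702; B=V−Δ·S=-41.6662
Node (0,0) S=84.0000: V=(p*·21.0782+(1−p*)·0.0000)/1.28=15.3934; Δ=(21.0782−0.0000)/(110.0400−71.4000)=0.5455; B=V−Δ·S=-30.4288
Root portfolio cost Δ·84+B reproduces V0=15.3934.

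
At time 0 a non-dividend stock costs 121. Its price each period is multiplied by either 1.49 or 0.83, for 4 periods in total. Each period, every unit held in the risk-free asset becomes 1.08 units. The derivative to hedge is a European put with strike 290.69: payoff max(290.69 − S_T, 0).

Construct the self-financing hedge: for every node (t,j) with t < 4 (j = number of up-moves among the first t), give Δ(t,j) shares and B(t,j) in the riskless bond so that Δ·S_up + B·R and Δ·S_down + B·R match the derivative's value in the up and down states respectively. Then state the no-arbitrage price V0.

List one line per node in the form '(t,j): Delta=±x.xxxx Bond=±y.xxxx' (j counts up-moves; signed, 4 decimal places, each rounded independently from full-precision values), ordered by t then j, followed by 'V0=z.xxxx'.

Under the risk-neutral measure, an up-move has probability p* = (R−d)/(u−d) = 0.3788 and values discount at R = 1.08.
At expiry t=4: V(4,0)=233.2654, V(4,1)=187.6025, V(4,2)=105.6293, V(4,3)=0.0000, V(4,4)=0.0000
Node (3,0) S=69.1862: V=(p*·187.6025+(1−p*)·233.2654)/1.08=199.9712; Δ=(187.6025−233.2654)/(103.0875−57.4246)=-1.0000; B=V−Δ·S=269.1574
Node (3,1) S=124.2018: V=(p*·105.6293+(1−p*)·187.6025)/1.08=144.9556; Δ=(105.6293−187.6025)/(185.0607−103.0875)=-1.0000; B=V−Δ·S=269.1574
Node (3,2) S=222.9646: V=(p*·0.0000+(1−p*)·105.6293)/1.08=60.7576; Δ=(0.0000−105.6293)/(332.2173−185.0607)=-0.7178; B=V−Δ·S=220.8021
Node (3,3) S=400.2618: V=(p*·0.0000+(1−p*)·0.0000)/1.08=0.0000; Δ=(0.0000−0.0000)/(596.3901−332.2173)=0.0000; B=V−Δ·S=0.0000
Node (2,0) S=83.3569: V=(p*·144.9556+(1−p*)·199.9712)/1.08=165.8629; Δ=(144.9556−199.9712)/(124.2018−69.1862)=-1.0000; B=V−Δ·S=249.2198
Node (2,1) S=149.6407: V=(p*·60.7576+(1−p*)·144.9556)/1.08=104.6874; Δ=(60.7576−144.9556)/(222.9646−124.2018)=-0.8525; B=V−Δ·S=232.2602
Node (2,2) S=268.6321: V=(p*·0.0000+(1−p*)·60.7576)/1.08=34.9476; Δ=(0.0000−60.7576)/(400.2618−222.9646)=-0.3427; B=V−Δ·S=127.0046
Node (1,0) S=100.4300: V=(p*·104.6874+(1−p*)·165.8629)/1.08=132.1207; Δ=(104.6874−165.8629)/(149.6407−83.3569)=-0.9229; B=V−Δ·S=224.8108
Node (1,1) S=180.2900: V=(p*·34.9476+(1−p*)·104.6874)/1.08=72.4730; Δ=(34.9476−104.6874)/(268.6321−149.6407)=-0.5861; B=V−Δ·S=178.1395
Node (0,0) S=121.0000: V=(p*·72.4730+(1−p*)·132.1207)/1.08=101.4138; Δ=(72.4730−132.1207)/(180.2900−100.4300)=-0.7469; B=V−Δ·S=191.7892
Self-financing check: at every node Δ·S+B equals the discounted successor values.

(0,0): Delta=-0.7469 Bond=191.7892
(1,0): Delta=-0.9229 Bond=224.8108
(1,1): Delta=-0.5861 Bond=178.1395
(2,0): Delta=-1.0000 Bond=249.2198
(2,1): Delta=-0.8525 Bond=232.2602
(2,2): Delta=-0.3427 Bond=127.0046
(3,0): Delta=-1.0000 Bond=269.1574
(3,1): Delta=-1.0000 Bond=269.1574
(3,2): Delta=-0.7178 Bond=220.8021
(3,3): Delta=0.0000 Bond=0.0000
V0=101.4138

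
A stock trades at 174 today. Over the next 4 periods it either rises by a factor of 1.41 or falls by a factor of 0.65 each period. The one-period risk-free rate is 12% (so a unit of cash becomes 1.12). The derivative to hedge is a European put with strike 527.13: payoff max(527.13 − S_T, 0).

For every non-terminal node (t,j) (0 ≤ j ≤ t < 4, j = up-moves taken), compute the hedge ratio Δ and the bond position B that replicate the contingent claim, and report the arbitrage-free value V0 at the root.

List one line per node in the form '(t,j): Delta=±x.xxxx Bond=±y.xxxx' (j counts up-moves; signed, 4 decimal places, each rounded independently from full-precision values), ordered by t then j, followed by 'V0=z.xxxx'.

(0,0): Delta=-0.7955 Bond=314.3535
(1,0): Delta=-1.0000 Bond=375.2007
(1,1): Delta=-0.7374 Bond=337.8075
(2,0): Delta=-1.0000 Bond=420.2248
(2,1): Delta=-1.0000 Bond=420.2248
(2,2): Delta=-0.6627 Bond=352.5033
(3,0): Delta=-1.0000 Bond=470.6518
(3,1): Delta=-1.0000 Bond=470.6518
(3,2): Delta=-1.0000 Bond=470.6518
(3,3): Delta=-0.5667 Bond=348.0038
V0=175.9301

Under the risk-neutral measure, an up-move has probability p* = (R−d)/(u−d) = 0.6184 and values discount at R = 1.12.
Terminal payoffs: V(4,0)=496.0699, V(4,1)=459.7535, V(4,2)=380.9748, V(4,3)=210.0857, V(4,4)=0.0000
(3,0): S=47.7848. Δ = (V_up−V_dn)/(S_up−S_dn) = (459.7535−496.0699)/(67.3765−31.0601) = -1.0000. V = [p*·459.7535 + (1−p*)·496.0699]/1.12 = 422.8670. B = V − Δ·S = 470.6518.
(3,1): S=103.6561. Δ = (V_up−V_dn)/(S_up−S_dn) = (380.9748−459.7535)/(146.1552−67.3765) = -1.0000. V = [p*·380.9748 + (1−p*)·459.7535]/1.12 = 366.9956. B = V − Δ·S = 470.6518.
(3,2): S=224.8541. Δ = (V_up−V_dn)/(S_up−S_dn) = (210.0857−380.9748)/(317.0443−146.1552) = -1.0000. V = [p*·210.0857 + (1−p*)·380.9748]/1.12 = 245.7977. B = V − Δ·S = 470.6518.
(3,3): S=487.7605. Δ = (V_up−V_dn)/(S_up−S_dn) = (0.0000−210.0857)/(687.7422−317.0443) = -0.5667. V = [p*·0.0000 + (1−p*)·210.0857]/1.12 = 71.5753. B = V − Δ·S = 348.0038.
(2,0): S=73.5150. Δ = (V_up−V_dn)/(S_up−S_dn) = (366.9956−422.8670)/(103.6561−47.7848) = -1.0000. V = [p*·366.9956 + (1−p*)·422.8670]/1.12 = 346.7098. B = V − Δ·S = 420.2248.
(2,1): S=159.4710. Δ = (V_up−V_dn)/(S_up−S_dn) = (245.7977−366.9956)/(224.8541−103.6561) = -1.0000. V = [p*·245.7977 + (1−p*)·366.9956]/1.12 = 260.7538. B = V − Δ·S = 420.2248.
(2,2): S=345.9294. Δ = (V_up−V_dn)/(S_up−S_dn) = (71.5753−245.7977)/(487.7605−224.8541) = -0.6627. V = [p*·71.5753 + (1−p*)·245.7977]/1.12 = 123.2633. B = V − Δ·S = 352.5033.
(1,0): S=113.1000. Δ = (V_up−V_dn)/(S_up−S_dn) = (260.7538−346.7098)/(159.4710−73.5150) = -1.0000. V = [p*·260.7538 + (1−p*)·346.7098]/1.12 = 262.1007. B = V − Δ·S = 375.2007.
(1,1): S=245.3400. Δ = (V_up−V_dn)/(S_up−S_dn) = (123.2633−260.7538)/(345.9294−159.4710) = -0.7374. V = [p*·123.2633 + (1−p*)·260.7538]/1.12 = 156.8989. B = V − Δ·S = 337.8075.
(0,0): S=174.0000. Δ = (V_up−V_dn)/(S_up−S_dn) = (156.8989−262.1007)/(245.3400−113.1000) = -0.7955. V = [p*·156.8989 + (1−p*)·262.1007]/1.12 = 175.9301. B = V − Δ·S = 314.3535.
Each (Δ,B) replicates both successor values, so the strategy is self-financing and V0 is arbitrage-free.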